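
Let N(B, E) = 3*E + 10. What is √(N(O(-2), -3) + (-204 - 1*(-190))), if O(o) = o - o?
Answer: I*√13 ≈ 3.6056*I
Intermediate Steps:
O(o) = 0
N(B, E) = 10 + 3*E
√(N(O(-2), -3) + (-204 - 1*(-190))) = √((10 + 3*(-3)) + (-204 - 1*(-190))) = √((10 - 9) + (-204 + 190)) = √(1 - 14) = √(-13) = I*√13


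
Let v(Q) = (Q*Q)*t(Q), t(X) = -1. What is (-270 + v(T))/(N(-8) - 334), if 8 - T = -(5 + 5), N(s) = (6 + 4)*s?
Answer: 33/23 ≈ 1.4348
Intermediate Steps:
N(s) = 10*s
T = 18 (T = 8 - (-1)*(5 + 5) = 8 - (-1)*10 = 8 - 1*(-10) = 8 + 10 = 18)
v(Q) = -Q² (v(Q) = (Q*Q)*(-1) = Q²*(-1) = -Q²)
(-270 + v(T))/(N(-8) - 334) = (-270 - 1*18²)/(10*(-8) - 334) = (-270 - 1*324)/(-80 - 334) = (-270 - 324)/(-414) = -594*(-1/414) = 33/23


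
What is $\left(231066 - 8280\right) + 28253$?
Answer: $251039$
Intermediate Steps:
$\left(231066 - 8280\right) + 28253 = 222786 + 28253 = 251039$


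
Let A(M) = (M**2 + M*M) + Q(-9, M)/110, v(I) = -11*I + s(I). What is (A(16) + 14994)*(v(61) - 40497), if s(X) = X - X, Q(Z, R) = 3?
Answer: -35109367192/55 ≈ -6.3835e+8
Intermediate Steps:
s(X) = 0
v(I) = -11*I (v(I) = -11*I + 0 = -11*I)
A(M) = 3/110 + 2*M**2 (A(M) = (M**2 + M*M) + 3/110 = (M**2 + M**2) + 3*(1/110) = 2*M**2 + 3/110 = 3/110 + 2*M**2)
(A(16) + 14994)*(v(61) - 40497) = ((3/110 + 2*16**2) + 14994)*(-11*61 - 40497) = ((3/110 + 2*256) + 14994)*(-671 - 40497) = ((3/110 + 512) + 14994)*(-41168) = (56323/110 + 14994)*(-41168) = (1705663/110)*(-41168) = -35109367192/55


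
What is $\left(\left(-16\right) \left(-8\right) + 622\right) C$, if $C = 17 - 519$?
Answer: $-376500$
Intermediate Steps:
$C = -502$
$\left(\left(-16\right) \left(-8\right) + 622\right) C = \left(\left(-16\right) \left(-8\right) + 622\right) \left(-502\right) = \left(128 + 622\right) \left(-502\right) = 750 \left(-502\right) = -376500$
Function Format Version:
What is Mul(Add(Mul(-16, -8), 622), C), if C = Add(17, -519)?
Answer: -376500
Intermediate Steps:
C = -502
Mul(Add(Mul(-16, -8), 622), C) = Mul(Add(Mul(-16, -8), 622), -502) = Mul(Add(128, 622), -502) = Mul(750, -502) = -376500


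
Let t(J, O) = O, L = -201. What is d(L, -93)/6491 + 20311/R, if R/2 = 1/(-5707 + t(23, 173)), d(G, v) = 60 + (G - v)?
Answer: -364797685715/6491 ≈ -5.6201e+7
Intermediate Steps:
d(G, v) = 60 + G - v
R = -1/2767 (R = 2/(-5707 + 173) = 2/(-5534) = 2*(-1/5534) = -1/2767 ≈ -0.00036140)
d(L, -93)/6491 + 20311/R = (60 - 201 - 1*(-93))/6491 + 20311/(-1/2767) = (60 - 201 + 93)*(1/6491) + 20311*(-2767) = -48*1/6491 - 56200537 = -48/6491 - 56200537 = -364797685715/6491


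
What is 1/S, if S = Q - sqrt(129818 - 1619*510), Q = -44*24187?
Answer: I/(4*(-266057*I + 2*sqrt(10873))) ≈ -9.3965e-7 + 7.3654e-10*I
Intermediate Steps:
Q = -1064228
S = -1064228 - 8*I*sqrt(10873) (S = -1064228 - sqrt(129818 - 1619*510) = -1064228 - sqrt(129818 - 825690) = -1064228 - sqrt(-695872) = -1064228 - 8*I*sqrt(10873) ≈ -1.0642e+6 - 834.19*I)
1/S = 1/(-1064228 - 8*I*sqrt(10873))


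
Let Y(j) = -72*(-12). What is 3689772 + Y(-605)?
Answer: 3690636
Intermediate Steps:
Y(j) = 864
3689772 + Y(-605) = 3689772 + 864 = 3690636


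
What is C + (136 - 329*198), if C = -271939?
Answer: -336945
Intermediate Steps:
C + (136 - 329*198) = -271939 + (136 - 329*198) = -271939 + (136 - 65142) = -271939 - 65006 = -336945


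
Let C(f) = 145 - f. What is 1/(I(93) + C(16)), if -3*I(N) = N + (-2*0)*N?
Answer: 1/98 ≈ 0.010204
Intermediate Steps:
I(N) = -N/3 (I(N) = -(N + (-2*0)*N)/3 = -(N + 0*N)/3 = -(N + 0)/3 = -N/3)
1/(I(93) + C(16)) = 1/(-1/3*93 + (145 - 1*16)) = 1/(-31 + (145 - 16)) = 1/(-31 + 129) = 1/98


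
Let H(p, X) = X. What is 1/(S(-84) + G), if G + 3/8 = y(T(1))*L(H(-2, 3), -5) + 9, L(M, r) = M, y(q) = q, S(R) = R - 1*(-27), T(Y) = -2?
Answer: -8/435 ≈ -0.018391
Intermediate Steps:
S(R) = 27 + R (S(R) = R + 27 = 27 + R)
G = 21/8 (G = -3/8 + (-2*3 + 9) = -3/8 + (-6 + 9) = -3/8 + 3 = 21/8 ≈ 2.6250)
1/(S(-84) + G) = 1/((27 - 84) + 21/8) = 1/(-57 + 21/8) = 1/(-435/8) = -8/435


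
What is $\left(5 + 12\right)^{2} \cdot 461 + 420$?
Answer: $133649$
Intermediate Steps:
$\left(5 + 12\right)^{2} \cdot 461 + 420 = 17^{2} \cdot 461 + 420 = 289 \cdot 461 + 420 = 133229 + 420 = 133649$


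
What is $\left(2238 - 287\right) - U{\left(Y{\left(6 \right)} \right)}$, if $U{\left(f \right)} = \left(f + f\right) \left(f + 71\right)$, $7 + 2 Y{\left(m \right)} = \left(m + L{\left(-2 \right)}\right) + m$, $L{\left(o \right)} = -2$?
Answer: $\frac{3467}{2} \approx 1733.5$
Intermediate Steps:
$Y{\left(m \right)} = - \frac{9}{2} + m$ ($Y{\left(m \right)} = - \frac{7}{2} + \frac{\left(m - 2\right) + m}{2} = - \frac{7}{2} + \frac{\left(-2 + m\right) + m}{2} = - \frac{7}{2} + \frac{-2 + 2 m}{2} = - \frac{7}{2} + \left(-1 + m\right) = - \frac{9}{2} + m$)
$U{\left(f \right)} = 2 f \left(71 + f\right)$
$\left(2238 - 287\right) - U{\left(Y{\left(6 \right)} \right)} = \left(2238 - 287\right) - 2 \left(- \frac{9}{2} + 6\right) \left(71 + \left(- \frac{9}{2} + 6\right)\right) = \left(2238 - 287\right) - 2 \cdot \frac{3}{2} \left(71 + \frac{3}{2}\right) = 1951 - 2 \cdot \frac{3}{2} \cdot \frac{145}{2} = 1951 - \frac{435}{2} = \frac{3467}{2}$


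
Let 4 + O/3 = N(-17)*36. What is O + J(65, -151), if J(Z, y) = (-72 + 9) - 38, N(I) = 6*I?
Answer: -11129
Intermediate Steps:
J(Z, y) = -101 (J(Z, y) = -63 - 38 = -101)
O = -11028 (O = -12 + 3*((6*(-17))*36) = -12 + 3*(-102*36) = -12 + 3*(-3672) = -12 - 11016 = -11028)
O + J(65, -151) = -11028 - 101 = -11129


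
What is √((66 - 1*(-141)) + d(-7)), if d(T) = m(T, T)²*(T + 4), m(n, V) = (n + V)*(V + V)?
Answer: I*√115041 ≈ 339.18*I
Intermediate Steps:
m(n, V) = 2*V*(V + n) (m(n, V) = (V + n)*(2*V) = 2*V*(V + n))
d(T) = 16*T⁴*(4 + T) (d(T) = (2*T*(T + T))²*(T + 4) = (2*T*(2*T))²*(4 + T) = (4*T²)²*(4 + T) = (16*T⁴)*(4 + T) = 16*T⁴*(4 + T))
√((66 - 1*(-141)) + d(-7)) = √((66 - 1*(-141)) + 16*(-7)⁴*(4 - 7)) = √((66 + 141) + 16*2401*(-3)) = √(207 - 115248) = √(-115041) = I*√115041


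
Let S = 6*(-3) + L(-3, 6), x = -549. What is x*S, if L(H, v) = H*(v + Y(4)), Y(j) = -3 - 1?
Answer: 13176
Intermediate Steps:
Y(j) = -4
L(H, v) = H*(-4 + v) (L(H, v) = H*(v - 4) = H*(-4 + v))
S = -24 (S = 6*(-3) - 3*(-4 + 6) = -18 - 3*2 = -18 - 6 = -24)
x*S = -549*(-24) = 13176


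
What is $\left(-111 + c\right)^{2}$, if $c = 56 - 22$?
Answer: $5929$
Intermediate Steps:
$c = 34$ ($c = 56 - 22 = 34$)
$\left(-111 + c\right)^{2} = \left(-111 + 34\right)^{2} = \left(-77\right)^{2} = 5929$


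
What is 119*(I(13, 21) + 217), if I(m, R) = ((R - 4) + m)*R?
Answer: 100793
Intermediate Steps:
I(m, R) = R*(-4 + R + m) (I(m, R) = ((-4 + R) + m)*R = (-4 + R + m)*R = R*(-4 + R + m))
119*(I(13, 21) + 217) = 119*(21*(-4 + 21 + 13) + 217) = 119*(21*30 + 217) = 119*(630 + 217) = 119*847 = 100793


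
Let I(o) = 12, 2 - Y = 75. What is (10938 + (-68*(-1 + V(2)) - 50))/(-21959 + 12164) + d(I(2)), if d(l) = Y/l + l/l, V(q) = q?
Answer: -16163/2612 ≈ -6.1880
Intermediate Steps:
Y = -73 (Y = 2 - 1*75 = 2 - 75 = -73)
d(l) = 1 - 73/l (d(l) = -73/l + l/l = -73/l + 1 = 1 - 73/l)
(10938 + (-68*(-1 + V(2)) - 50))/(-21959 + 12164) + d(I(2)) = (10938 + (-68*(-1 + 2) - 50))/(-21959 + 12164) + (-73 + 12)/12 = (10938 + (-68*1 - 50))/(-9795) + (1/12)*(-61) = (10938 + (-68 - 50))*(-1/9795) - 61/12 = (10938 - 118)*(-1/9795) - 61/12 = 10820*(-1/9795) - 61/12 = -2164/1959 - 61/12 = -16163/2612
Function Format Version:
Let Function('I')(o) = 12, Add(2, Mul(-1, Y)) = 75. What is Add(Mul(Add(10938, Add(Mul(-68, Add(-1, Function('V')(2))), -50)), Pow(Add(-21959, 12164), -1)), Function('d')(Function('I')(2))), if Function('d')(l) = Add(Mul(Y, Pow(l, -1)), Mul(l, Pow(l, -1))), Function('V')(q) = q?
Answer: Rational(-16163, 2612) ≈ -6.1880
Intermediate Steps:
Y = -73 (Y = Add(2, Mul(-1, 75)) = Add(2, -75) = -73)
Function('d')(l) = Add(1, Mul(-73, Pow(l, -1))) (Function('d')(l) = Add(Mul(-73, Pow(l, -1)), Mul(l, Pow(l, -1))) = Add(Mul(-73, Pow(l, -1)), 1) = Add(1, Mul(-73, Pow(l, -1))))
Add(Mul(Add(10938, Add(Mul(-68, Add(-1, Function('V')(2))), -50)), Pow(Add(-21959, 12164), -1)), Function('d')(Function('I')(2))) = Add(Mul(Add(10938, Add(Mul(-68, Add(-1, 2)), -50)), Pow(Add(-21959, 12164), -1)), Mul(Pow(12, -1), Add(-73, 12))) = Add(Mul(Add(10938, Add(Mul(-68, 1), -50)), Pow(-9795, -1)), Mul(Rational(1, 12), -61)) = Add(Mul(Add(10938, Add(-68, -50)), Rational(-1, 9795)), Rational(-61, 12)) = Add(Mul(Add(10938, -118), Rational(-1, 9795)), Rational(-61, 12)) = Add(Mul(10820, Rational(-1, 9795)), Rational(-61, 12)) = Add(Rational(-2164, 1959), Rational(-61, 12)) = Rational(-16163, 2612)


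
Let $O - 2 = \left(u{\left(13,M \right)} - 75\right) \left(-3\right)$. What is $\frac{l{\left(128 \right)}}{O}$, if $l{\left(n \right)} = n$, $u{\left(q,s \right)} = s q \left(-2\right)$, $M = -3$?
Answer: $- \frac{128}{7} \approx -18.286$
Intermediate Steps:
$u{\left(q,s \right)} = - 2 q s$ ($u{\left(q,s \right)} = q s \left(-2\right) = - 2 q s$)
$O = -7$ ($O = 2 + \left(\left(-2\right) 13 \left(-3\right) - 75\right) \left(-3\right) = 2 + \left(78 - 75\right) \left(-3\right) = 2 + 3 \left(-3\right) = 2 - 9 = -7$)
$\frac{l{\left(128 \right)}}{O} = \frac{128}{-7} = 128 \left(- \frac{1}{7}\right) = - \frac{128}{7}$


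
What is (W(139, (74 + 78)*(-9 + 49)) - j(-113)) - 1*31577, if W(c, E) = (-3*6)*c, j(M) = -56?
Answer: -34023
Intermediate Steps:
W(c, E) = -18*c
(W(139, (74 + 78)*(-9 + 49)) - j(-113)) - 1*31577 = (-18*139 - 1*(-56)) - 1*31577 = (-2502 + 56) - 31577 = -2446 - 31577 = -34023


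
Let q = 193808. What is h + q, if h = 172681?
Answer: 366489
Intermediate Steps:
h + q = 172681 + 193808 = 366489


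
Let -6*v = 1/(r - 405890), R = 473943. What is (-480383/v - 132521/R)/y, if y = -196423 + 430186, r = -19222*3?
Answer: -633238337947938305/110790337509 ≈ -5.7156e+6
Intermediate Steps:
r = -57666
y = 233763
v = 1/2781336 (v = -1/(6*(-57666 - 405890)) = -1/6/(-463556) = -1/6*(-1/463556) = 1/2781336 ≈ 3.5954e-7)
(-480383/v - 132521/R)/y = (-480383/1/2781336 - 132521/473943)/233763 = (-480383*2781336 - 132521*1/473943)*(1/233763) = (-1336106531688 - 132521/473943)*(1/233763) = -633238337947938305/473943*1/233763 = -633238337947938305/110790337509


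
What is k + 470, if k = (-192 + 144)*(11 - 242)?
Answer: 11558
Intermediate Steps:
k = 11088 (k = -48*(-231) = 11088)
k + 470 = 11088 + 470 = 11558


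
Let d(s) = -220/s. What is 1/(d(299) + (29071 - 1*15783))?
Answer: 299/3972892 ≈ 7.5260e-5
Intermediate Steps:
1/(d(299) + (29071 - 1*15783)) = 1/(-220/299 + (29071 - 1*15783)) = 1/(-220*1/299 + (29071 - 15783)) = 1/(-220/299 + 13288) = 1/(3972892/299) = 299/3972892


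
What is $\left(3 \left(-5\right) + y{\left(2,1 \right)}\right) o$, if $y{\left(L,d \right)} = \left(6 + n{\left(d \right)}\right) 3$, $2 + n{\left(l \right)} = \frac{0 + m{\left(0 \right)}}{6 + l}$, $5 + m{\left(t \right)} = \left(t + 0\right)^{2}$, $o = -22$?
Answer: $\frac{792}{7} \approx 113.14$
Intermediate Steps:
$m{\left(t \right)} = -5 + t^{2}$ ($m{\left(t \right)} = -5 + \left(t + 0\right)^{2} = -5 + t^{2}$)
$n{\left(l \right)} = -2 - \frac{5}{6 + l}$ ($n{\left(l \right)} = -2 + \frac{0 - \left(5 - 0^{2}\right)}{6 + l} = -2 + \frac{0 + \left(-5 + 0\right)}{6 + l} = -2 + \frac{0 - 5}{6 + l} = -2 - \frac{5}{6 + l}$)
$y{\left(L,d \right)} = 18 + \frac{3 \left(-17 - 2 d\right)}{6 + d}$ ($y{\left(L,d \right)} = \left(6 + \frac{-17 - 2 d}{6 + d}\right) 3 = 18 + \frac{3 \left(-17 - 2 d\right)}{6 + d}$)
$\left(3 \left(-5\right) + y{\left(2,1 \right)}\right) o = \left(3 \left(-5\right) + \frac{3 \left(19 + 4 \cdot 1\right)}{6 + 1}\right) \left(-22\right) = \left(-15 + \frac{3 \left(19 + 4\right)}{7}\right) \left(-22\right) = \left(-15 + 3 \cdot \frac{1}{7} \cdot 23\right) \left(-22\right) = \left(-15 + \frac{69}{7}\right) \left(-22\right) = \left(- \frac{36}{7}\right) \left(-22\right) = \frac{792}{7}$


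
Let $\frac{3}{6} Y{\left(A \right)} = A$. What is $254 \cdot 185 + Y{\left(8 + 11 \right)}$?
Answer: $47028$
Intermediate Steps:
$Y{\left(A \right)} = 2 A$
$254 \cdot 185 + Y{\left(8 + 11 \right)} = 254 \cdot 185 + 2 \left(8 + 11\right) = 46990 + 2 \cdot 19 = 46990 + 38 = 47028$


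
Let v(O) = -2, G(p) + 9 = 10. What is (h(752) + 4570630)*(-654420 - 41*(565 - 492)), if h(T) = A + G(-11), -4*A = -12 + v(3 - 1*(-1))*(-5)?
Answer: -6009585132619/2 ≈ -3.0048e+12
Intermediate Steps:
G(p) = 1 (G(p) = -9 + 10 = 1)
A = ½ (A = -(-12 - 2*(-5))/4 = -(-12 + 10)/4 = -¼*(-2) = ½ ≈ 0.50000)
h(T) = 3/2 (h(T) = ½ + 1 = 3/2)
(h(752) + 4570630)*(-654420 - 41*(565 - 492)) = (3/2 + 4570630)*(-654420 - 41*(565 - 492)) = 9141263*(-654420 - 41*73)/2 = 9141263*(-654420 - 2993)/2 = (9141263/2)*(-657413) = -6009585132619/2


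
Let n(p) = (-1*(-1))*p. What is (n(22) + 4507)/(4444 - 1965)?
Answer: 4529/2479 ≈ 1.8269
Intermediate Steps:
n(p) = p (n(p) = 1*p = p)
(n(22) + 4507)/(4444 - 1965) = (22 + 4507)/(4444 - 1965) = 4529/2479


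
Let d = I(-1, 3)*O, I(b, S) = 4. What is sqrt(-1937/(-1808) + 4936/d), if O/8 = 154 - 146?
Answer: sqrt(16632470)/904 ≈ 4.5114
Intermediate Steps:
O = 64 (O = 8*(154 - 146) = 8*8 = 64)
d = 256 (d = 4*64 = 256)
sqrt(-1937/(-1808) + 4936/d) = sqrt(-1937/(-1808) + 4936/256) = sqrt(-1937*(-1/1808) + 4936*(1/256)) = sqrt(1937/1808 + 617/32) = sqrt(73595/3616) = sqrt(16632470)/904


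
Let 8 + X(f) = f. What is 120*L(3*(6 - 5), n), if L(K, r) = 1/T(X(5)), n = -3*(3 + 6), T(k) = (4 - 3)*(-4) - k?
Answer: -120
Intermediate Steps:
X(f) = -8 + f
T(k) = -4 - k (T(k) = 1*(-4) - k = -4 - k)
n = -27 (n = -3*9 = -27)
L(K, r) = -1 (L(K, r) = 1/(-4 - (-8 + 5)) = 1/(-4 - 1*(-3)) = 1/(-4 + 3) = 1/(-1) = -1)
120*L(3*(6 - 5), n) = 120*(-1) = -120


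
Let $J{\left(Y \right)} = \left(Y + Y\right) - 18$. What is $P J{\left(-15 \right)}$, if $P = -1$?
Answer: $48$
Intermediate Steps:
$J{\left(Y \right)} = -18 + 2 Y$ ($J{\left(Y \right)} = 2 Y - 18 = -18 + 2 Y$)
$P J{\left(-15 \right)} = - (-18 + 2 \left(-15\right)) = - (-18 - 30) = \left(-1\right) \left(-48\right) = 48$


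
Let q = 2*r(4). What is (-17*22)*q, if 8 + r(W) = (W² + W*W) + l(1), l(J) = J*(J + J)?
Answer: -19448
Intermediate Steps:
l(J) = 2*J² (l(J) = J*(2*J) = 2*J²)
r(W) = -6 + 2*W² (r(W) = -8 + ((W² + W*W) + 2*1²) = -8 + ((W² + W²) + 2*1) = -8 + (2*W² + 2) = -8 + (2 + 2*W²) = -6 + 2*W²)
q = 52 (q = 2*(-6 + 2*4²) = 2*(-6 + 2*16) = 2*(-6 + 32) = 2*26 = 52)
(-17*22)*q = -17*22*52 = -374*52 = -19448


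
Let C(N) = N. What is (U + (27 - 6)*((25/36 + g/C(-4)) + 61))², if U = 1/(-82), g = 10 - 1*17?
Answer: 107420718001/60516 ≈ 1.7751e+6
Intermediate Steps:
g = -7 (g = 10 - 17 = -7)
U = -1/82 ≈ -0.012195
(U + (27 - 6)*((25/36 + g/C(-4)) + 61))² = (-1/82 + (27 - 6)*((25/36 - 7/(-4)) + 61))² = (-1/82 + 21*((25*(1/36) - 7*(-¼)) + 61))² = (-1/82 + 21*((25/36 + 7/4) + 61))² = (-1/82 + 21*(22/9 + 61))² = (-1/82 + 21*(571/9))² = (-1/82 + 3997/3)² = (327751/246)² = 107420718001/60516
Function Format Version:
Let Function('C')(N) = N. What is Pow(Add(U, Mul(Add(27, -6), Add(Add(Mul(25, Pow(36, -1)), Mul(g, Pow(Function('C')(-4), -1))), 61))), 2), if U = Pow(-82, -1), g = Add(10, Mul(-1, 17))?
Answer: Rational(107420718001, 60516) ≈ 1.7751e+6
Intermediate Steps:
g = -7 (g = Add(10, -17) = -7)
U = Rational(-1, 82) ≈ -0.012195
Pow(Add(U, Mul(Add(27, -6), Add(Add(Mul(25, Pow(36, -1)), Mul(g, Pow(Function('C')(-4), -1))), 61))), 2) = Pow(Add(Rational(-1, 82), Mul(Add(27, -6), Add(Add(Mul(25, Pow(36, -1)), Mul(-7, Pow(-4, -1))), 61))), 2) = Pow(Add(Rational(-1, 82), Mul(21, Add(Add(Mul(25, Rational(1, 36)), Mul(-7, Rational(-1, 4))), 61))), 2) = Pow(Add(Rational(-1, 82), Mul(21, Add(Add(Rational(25, 36), Rational(7, 4)), 61))), 2) = Pow(Add(Rational(-1, 82), Mul(21, Add(Rational(22, 9), 61))), 2) = Pow(Add(Rational(-1, 82), Mul(21, Rational(571, 9))), 2) = Pow(Add(Rational(-1, 82), Rational(3997, 3)), 2) = Pow(Rational(327751, 246), 2) = Rational(107420718001, 60516)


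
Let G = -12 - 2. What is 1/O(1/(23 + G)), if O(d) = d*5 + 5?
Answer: 9/50 ≈ 0.18000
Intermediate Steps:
G = -14
O(d) = 5 + 5*d (O(d) = 5*d + 5 = 5 + 5*d)
1/O(1/(23 + G)) = 1/(5 + 5/(23 - 14)) = 1/(5 + 5/9) = 1/(50/9) = 9/50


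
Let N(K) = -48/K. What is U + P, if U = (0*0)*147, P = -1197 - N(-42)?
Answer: -8387/7 ≈ -1198.1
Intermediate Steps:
P = -8387/7 (P = -1197 - (-48)/(-42) = -1197 - (-48)*(-1)/42 = -1197 - 1*8/7 = -1197 - 8/7 = -8387/7 ≈ -1198.1)
U = 0 (U = 0*147 = 0)
U + P = 0 - 8387/7 = -8387/7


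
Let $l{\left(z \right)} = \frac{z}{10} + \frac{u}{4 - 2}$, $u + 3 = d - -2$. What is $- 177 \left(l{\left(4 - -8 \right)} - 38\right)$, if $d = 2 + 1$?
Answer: $\frac{31683}{5} \approx 6336.6$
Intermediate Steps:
$d = 3$
$u = 2$ ($u = -3 + \left(3 - -2\right) = -3 + \left(3 + 2\right) = -3 + 5 = 2$)
$l{\left(z \right)} = 1 + \frac{z}{10}$ ($l{\left(z \right)} = \frac{z}{10} + \frac{2}{4 - 2} = z \frac{1}{10} + \frac{2}{4 - 2} = \frac{z}{10} + \frac{2}{2} = \frac{z}{10} + 2 \cdot \frac{1}{2} = \frac{z}{10} + 1 = 1 + \frac{z}{10}$)
$- 177 \left(l{\left(4 - -8 \right)} - 38\right) = - 177 \left(\left(1 + \frac{4 - -8}{10}\right) - 38\right) = - 177 \left(\left(1 + \frac{4 + 8}{10}\right) - 38\right) = - 177 \left(\left(1 + \frac{1}{10} \cdot 12\right) - 38\right) = - 177 \left(\left(1 + \frac{6}{5}\right) - 38\right) = - 177 \left(\frac{11}{5} - 38\right) = \left(-177\right) \left(- \frac{179}{5}\right) = \frac{31683}{5}$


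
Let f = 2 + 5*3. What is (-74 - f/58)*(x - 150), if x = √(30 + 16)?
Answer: 323175/29 - 4309*√46/58 ≈ 10640.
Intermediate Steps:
f = 17 (f = 2 + 15 = 17)
x = √46 ≈ 6.7823
(-74 - f/58)*(x - 150) = (-74 - 17/58)*(√46 - 150) = (-74 - 17/58)*(-150 + √46) = -4309*(-150 + √46)/58 = 323175/29 - 4309*√46/58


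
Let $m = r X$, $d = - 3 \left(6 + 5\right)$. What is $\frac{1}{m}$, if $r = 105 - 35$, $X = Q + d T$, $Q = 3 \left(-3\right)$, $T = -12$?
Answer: $\frac{1}{27090} \approx 3.6914 \cdot 10^{-5}$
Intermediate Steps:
$Q = -9$
$d = -33$ ($d = \left(-3\right) 11 = -33$)
$X = 387$ ($X = -9 - -396 = -9 + 396 = 387$)
$r = 70$
$m = 27090$ ($m = 70 \cdot 387 = 27090$)
$\frac{1}{m} = \frac{1}{27090}$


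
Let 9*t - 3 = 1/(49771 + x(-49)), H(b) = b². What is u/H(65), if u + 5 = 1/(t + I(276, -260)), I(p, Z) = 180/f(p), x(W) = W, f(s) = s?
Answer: -40424101/42855488975 ≈ -0.00094327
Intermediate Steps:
I(p, Z) = 180/p
t = 149167/447498 (t = ⅓ + 1/(9*(49771 - 49)) = ⅓ + (⅑)/49722 = ⅓ + (⅑)*(1/49722) = ⅓ + 1/447498 = 149167/447498 ≈ 0.33334)
u = -40424101/10143311 (u = -5 + 1/(149167/447498 + 180/276) = -5 + 1/(149167/447498 + 180*(1/276)) = -5 + 1/(149167/447498 + 15/23) = -5 + 1/(10143311/10292454) = -5 + 10292454/10143311 = -40424101/10143311 ≈ -3.9853)
u/H(65) = -40424101/(10143311*(65²)) = -40424101/10143311/4225 = -40424101/10143311*1/4225 = -40424101/42855488975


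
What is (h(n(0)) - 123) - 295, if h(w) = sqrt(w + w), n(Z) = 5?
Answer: -418 + sqrt(10) ≈ -414.84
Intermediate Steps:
h(w) = sqrt(2)*sqrt(w) (h(w) = sqrt(2*w) = sqrt(2)*sqrt(w))
(h(n(0)) - 123) - 295 = (sqrt(2)*sqrt(5) - 123) - 295 = (sqrt(10) - 123) - 295 = (-123 + sqrt(10)) - 295 = -418 + sqrt(10)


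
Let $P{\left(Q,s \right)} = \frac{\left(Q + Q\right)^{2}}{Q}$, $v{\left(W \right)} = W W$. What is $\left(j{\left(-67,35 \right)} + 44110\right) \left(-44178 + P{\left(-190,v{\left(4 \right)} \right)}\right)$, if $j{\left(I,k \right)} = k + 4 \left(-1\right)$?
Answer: $-1983608258$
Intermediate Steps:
$v{\left(W \right)} = W^{2}$
$j{\left(I,k \right)} = -4 + k$ ($j{\left(I,k \right)} = k - 4 = -4 + k$)
$P{\left(Q,s \right)} = 4 Q$ ($P{\left(Q,s \right)} = \frac{\left(2 Q\right)^{2}}{Q} = \frac{4 Q^{2}}{Q} = 4 Q$)
$\left(j{\left(-67,35 \right)} + 44110\right) \left(-44178 + P{\left(-190,v{\left(4 \right)} \right)}\right) = \left(\left(-4 + 35\right) + 44110\right) \left(-44178 + 4 \left(-190\right)\right) = \left(31 + 44110\right) \left(-44178 - 760\right) = 44141 \left(-44938\right) = -1983608258$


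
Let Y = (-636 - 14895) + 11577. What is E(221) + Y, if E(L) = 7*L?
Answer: -2407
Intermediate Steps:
Y = -3954 (Y = -15531 + 11577 = -3954)
E(221) + Y = 7*221 - 3954 = 1547 - 3954 = -2407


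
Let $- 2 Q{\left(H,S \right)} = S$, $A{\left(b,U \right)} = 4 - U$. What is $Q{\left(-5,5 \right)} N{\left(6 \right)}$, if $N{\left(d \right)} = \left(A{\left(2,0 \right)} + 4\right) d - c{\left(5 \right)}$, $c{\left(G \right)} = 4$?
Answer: $-110$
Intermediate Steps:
$Q{\left(H,S \right)} = - \frac{S}{2}$
$N{\left(d \right)} = -4 + 8 d$ ($N{\left(d \right)} = \left(\left(4 - 0\right) + 4\right) d - 4 = \left(\left(4 + 0\right) + 4\right) d - 4 = \left(4 + 4\right) d - 4 = 8 d - 4 = -4 + 8 d$)
$Q{\left(-5,5 \right)} N{\left(6 \right)} = \left(- \frac{1}{2}\right) 5 \left(-4 + 8 \cdot 6\right) = - \frac{5 \left(-4 + 48\right)}{2} = \left(- \frac{5}{2}\right) 44 = -110$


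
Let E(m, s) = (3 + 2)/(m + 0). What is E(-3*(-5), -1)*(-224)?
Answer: -224/3 ≈ -74.667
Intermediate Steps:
E(m, s) = 5/m
E(-3*(-5), -1)*(-224) = (5/((-3*(-5))))*(-224) = (5/15)*(-224) = (5*(1/15))*(-224) = (⅓)*(-224) = -224/3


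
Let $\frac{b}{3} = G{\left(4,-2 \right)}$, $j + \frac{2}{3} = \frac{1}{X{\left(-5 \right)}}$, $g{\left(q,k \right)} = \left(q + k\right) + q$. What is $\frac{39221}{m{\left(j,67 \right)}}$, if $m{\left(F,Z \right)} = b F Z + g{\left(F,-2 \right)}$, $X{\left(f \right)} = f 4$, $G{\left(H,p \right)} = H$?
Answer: $- \frac{1176630}{17389} \approx -67.665$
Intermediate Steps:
$X{\left(f \right)} = 4 f$
$g{\left(q,k \right)} = k + 2 q$ ($g{\left(q,k \right)} = \left(k + q\right) + q = k + 2 q$)
$j = - \frac{43}{60}$ ($j = - \frac{2}{3} + \frac{1}{4 \left(-5\right)} = - \frac{2}{3} + \frac{1}{-20} = - \frac{2}{3} - \frac{1}{20} = - \frac{43}{60} \approx -0.71667$)
$b = 12$ ($b = 3 \cdot 4 = 12$)
$m{\left(F,Z \right)} = -2 + 2 F + 12 F Z$ ($m{\left(F,Z \right)} = 12 F Z + \left(-2 + 2 F\right) = -2 + 2 F + 12 F Z$)
$\frac{39221}{m{\left(j,67 \right)}} = \frac{39221}{-2 + 2 \left(- \frac{43}{60}\right) + 12 \left(- \frac{43}{60}\right) 67} = \frac{39221}{-2 - \frac{43}{30} - \frac{2881}{5}} = \frac{39221}{- \frac{17389}{30}} = 39221 \left(- \frac{30}{17389}\right) = - \frac{1176630}{17389}$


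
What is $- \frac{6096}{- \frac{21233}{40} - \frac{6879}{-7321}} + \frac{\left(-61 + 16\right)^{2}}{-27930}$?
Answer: $\frac{3303006045225}{288929580646} \approx 11.432$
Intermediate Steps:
$- \frac{6096}{- \frac{21233}{40} - \frac{6879}{-7321}} + \frac{\left(-61 + 16\right)^{2}}{-27930} = - \frac{6096}{\left(-21233\right) \frac{1}{40} - - \frac{6879}{7321}} + \left(-45\right)^{2} \left(- \frac{1}{27930}\right) = - \frac{6096}{- \frac{21233}{40} + \frac{6879}{7321}} + 2025 \left(- \frac{1}{27930}\right) = - \frac{6096}{- \frac{155171633}{292840}} - \frac{135}{1862} = \left(-6096\right) \left(- \frac{292840}{155171633}\right) - \frac{135}{1862} = \frac{1785152640}{155171633} - \frac{135}{1862} = \frac{3303006045225}{288929580646}$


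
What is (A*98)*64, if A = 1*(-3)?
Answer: -18816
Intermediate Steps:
A = -3
(A*98)*64 = -3*98*64 = -294*64 = -18816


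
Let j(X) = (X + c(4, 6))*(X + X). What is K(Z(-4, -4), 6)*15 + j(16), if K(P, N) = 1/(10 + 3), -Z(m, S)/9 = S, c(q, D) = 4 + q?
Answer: 9999/13 ≈ 769.15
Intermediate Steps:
Z(m, S) = -9*S
K(P, N) = 1/13
j(X) = 2*X*(8 + X) (j(X) = (X + (4 + 4))*(X + X) = (X + 8)*(2*X) = (8 + X)*(2*X) = 2*X*(8 + X))
K(Z(-4, -4), 6)*15 + j(16) = (1/13)*15 + 2*16*(8 + 16) = 15/13 + 2*16*24 = 15/13 + 768 = 9999/13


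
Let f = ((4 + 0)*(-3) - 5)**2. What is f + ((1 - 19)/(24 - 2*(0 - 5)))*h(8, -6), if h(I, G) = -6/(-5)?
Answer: 24511/85 ≈ 288.36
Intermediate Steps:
h(I, G) = 6/5 (h(I, G) = -6*(-1/5) = 6/5)
f = 289 (f = (4*(-3) - 5)**2 = (-12 - 5)**2 = (-17)**2 = 289)
f + ((1 - 19)/(24 - 2*(0 - 5)))*h(8, -6) = 289 + ((1 - 19)/(24 - 2*(0 - 5)))*(6/5) = 289 - 18/(24 - 2*(-5))*(6/5) = 289 - 18/(24 + 10)*(6/5) = 289 - 18/34*(6/5) = 289 - 18*1/34*(6/5) = 289 - 9/17*6/5 = 289 - 54/85 = 24511/85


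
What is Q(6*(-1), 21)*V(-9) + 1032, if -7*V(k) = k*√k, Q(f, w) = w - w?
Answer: 1032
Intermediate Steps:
Q(f, w) = 0
V(k) = -k^(3/2)/7 (V(k) = -k*√k/7 = -k^(3/2)/7)
Q(6*(-1), 21)*V(-9) + 1032 = 0*(-(-27)*I/7) + 1032 = 0*(27*I/7) + 1032 = 0 + 1032 = 1032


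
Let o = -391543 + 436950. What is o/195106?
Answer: 45407/195106 ≈ 0.23273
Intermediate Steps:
o = 45407
o/195106 = 45407/195106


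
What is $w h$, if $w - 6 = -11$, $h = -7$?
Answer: $35$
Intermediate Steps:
$w = -5$ ($w = 6 - 11 = -5$)
$w h = \left(-5\right) \left(-7\right) = 35$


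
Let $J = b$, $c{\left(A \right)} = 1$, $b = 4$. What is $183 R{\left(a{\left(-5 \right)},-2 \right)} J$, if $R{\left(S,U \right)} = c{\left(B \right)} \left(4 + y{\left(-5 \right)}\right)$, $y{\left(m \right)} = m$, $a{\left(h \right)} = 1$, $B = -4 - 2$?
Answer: $-732$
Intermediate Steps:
$B = -6$ ($B = -4 - 2 = -6$)
$J = 4$
$R{\left(S,U \right)} = -1$ ($R{\left(S,U \right)} = 1 \left(4 - 5\right) = 1 \left(-1\right) = -1$)
$183 R{\left(a{\left(-5 \right)},-2 \right)} J = 183 \left(-1\right) 4 = \left(-183\right) 4 = -732$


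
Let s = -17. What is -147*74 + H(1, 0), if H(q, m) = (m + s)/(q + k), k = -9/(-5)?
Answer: -152377/14 ≈ -10884.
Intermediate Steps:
k = 9/5 (k = -9*(-1/5) = 9/5 ≈ 1.8000)
H(q, m) = (-17 + m)/(9/5 + q) (H(q, m) = (m - 17)/(q + 9/5) = (-17 + m)/(9/5 + q))
-147*74 + H(1, 0) = -147*74 + 5*(-17 + 0)/(9 + 5*1) = -10878 + 5*(-17)/(9 + 5) = -10878 + 5*(-17)/14 = -10878 + 5*(1/14)*(-17) = -10878 - 85/14 = -152377/14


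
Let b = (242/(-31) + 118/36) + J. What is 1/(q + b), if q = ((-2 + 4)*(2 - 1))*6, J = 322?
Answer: 558/183845 ≈ 0.0030352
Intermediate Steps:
q = 12 (q = (2*1)*6 = 2*6 = 12)
b = 177149/558 (b = (242/(-31) + 118/36) + 322 = (242*(-1/31) + 118*(1/36)) + 322 = (-242/31 + 59/18) + 322 = -2527/558 + 322 = 177149/558 ≈ 317.47)
1/(q + b) = 1/(12 + 177149/558) = 1/(183845/558) = 558/183845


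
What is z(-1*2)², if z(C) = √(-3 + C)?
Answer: -5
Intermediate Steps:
z(-1*2)² = (√(-3 - 1*2))² = (√(-3 - 2))² = (√(-5))² = (I*√5)² = -5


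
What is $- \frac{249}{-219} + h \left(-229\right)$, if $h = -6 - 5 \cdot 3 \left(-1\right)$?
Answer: $- \frac{150370}{73} \approx -2059.9$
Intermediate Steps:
$h = 9$ ($h = -6 - -15 = -6 + 15 = 9$)
$- \frac{249}{-219} + h \left(-229\right) = - \frac{249}{-219} + 9 \left(-229\right) = \left(-249\right) \left(- \frac{1}{219}\right) - 2061 = \frac{83}{73} - 2061 = - \frac{150370}{73}$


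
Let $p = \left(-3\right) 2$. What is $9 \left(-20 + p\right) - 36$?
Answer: $-270$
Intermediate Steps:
$p = -6$
$9 \left(-20 + p\right) - 36 = 9 \left(-20 - 6\right) - 36 = 9 \left(-26\right) - 36 = -234 - 36 = -270$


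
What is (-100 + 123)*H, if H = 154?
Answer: 3542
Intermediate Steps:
(-100 + 123)*H = (-100 + 123)*154 = 23*154 = 3542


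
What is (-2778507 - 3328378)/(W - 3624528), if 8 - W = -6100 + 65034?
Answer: 321415/193866 ≈ 1.6579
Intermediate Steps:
W = -58926 (W = 8 - (-6100 + 65034) = 8 - 1*58934 = 8 - 58934 = -58926)
(-2778507 - 3328378)/(W - 3624528) = (-2778507 - 3328378)/(-58926 - 3624528) = -6106885/(-3683454) = -6106885*(-1/3683454) = 321415/193866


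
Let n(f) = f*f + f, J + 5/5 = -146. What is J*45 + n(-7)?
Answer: -6573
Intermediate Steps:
J = -147 (J = -1 - 146 = -147)
n(f) = f + f² (n(f) = f² + f = f + f²)
J*45 + n(-7) = -147*45 - 7*(1 - 7) = -6615 - 7*(-6) = -6615 + 42 = -6573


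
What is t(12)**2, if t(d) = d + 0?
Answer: 144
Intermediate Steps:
t(d) = d
t(12)**2 = 12**2 = 144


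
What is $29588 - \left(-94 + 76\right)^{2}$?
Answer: $29264$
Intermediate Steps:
$29588 - \left(-94 + 76\right)^{2} = 29588 - \left(-18\right)^{2} = 29588 - 324 = 29264$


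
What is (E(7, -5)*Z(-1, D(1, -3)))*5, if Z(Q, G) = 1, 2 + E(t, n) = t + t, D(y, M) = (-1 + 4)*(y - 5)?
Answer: 60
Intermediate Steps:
D(y, M) = -15 + 3*y (D(y, M) = 3*(-5 + y) = -15 + 3*y)
E(t, n) = -2 + 2*t (E(t, n) = -2 + (t + t) = -2 + 2*t)
(E(7, -5)*Z(-1, D(1, -3)))*5 = ((-2 + 2*7)*1)*5 = ((-2 + 14)*1)*5 = (12*1)*5 = 12*5 = 60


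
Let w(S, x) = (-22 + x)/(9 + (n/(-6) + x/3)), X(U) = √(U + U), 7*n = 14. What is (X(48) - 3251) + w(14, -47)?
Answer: -22688/7 + 4*√6 ≈ -3231.3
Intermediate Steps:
n = 2 (n = (⅐)*14 = 2)
X(U) = √2*√U (X(U) = √(2*U) = √2*√U)
w(S, x) = (-22 + x)/(26/3 + x/3) (w(S, x) = (-22 + x)/(9 + (2/(-6) + x/3)) = (-22 + x)/(9 + (2*(-⅙) + x*(⅓))) = (-22 + x)/(9 + (-⅓ + x/3)) = (-22 + x)/(26/3 + x/3))
(X(48) - 3251) + w(14, -47) = (√2*√48 - 3251) + 3*(-22 - 47)/(26 - 47) = (√2*(4*√3) - 3251) + 3*(-69)/(-21) = (4*√6 - 3251) + 3*(-1/21)*(-69) = (-3251 + 4*√6) + 69/7 = -22688/7 + 4*√6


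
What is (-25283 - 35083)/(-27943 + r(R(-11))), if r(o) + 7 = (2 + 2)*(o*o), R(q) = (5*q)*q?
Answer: -30183/718075 ≈ -0.042033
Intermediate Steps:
R(q) = 5*q**2
r(o) = -7 + 4*o**2 (r(o) = -7 + (2 + 2)*(o*o) = -7 + 4*o**2)
(-25283 - 35083)/(-27943 + r(R(-11))) = (-25283 - 35083)/(-27943 + (-7 + 4*(5*(-11)**2)**2)) = -60366/(-27943 + (-7 + 4*(5*121)**2)) = -60366/(-27943 + (-7 + 4*605**2)) = -60366/(-27943 + (-7 + 4*366025)) = -60366/(-27943 + (-7 + 1464100)) = -60366/(-27943 + 1464093) = -60366/1436150 = -60366*1/1436150 = -30183/718075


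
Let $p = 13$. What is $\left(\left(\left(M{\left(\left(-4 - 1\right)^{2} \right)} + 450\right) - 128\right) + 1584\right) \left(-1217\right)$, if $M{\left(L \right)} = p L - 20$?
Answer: $-2690787$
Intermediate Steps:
$M{\left(L \right)} = -20 + 13 L$ ($M{\left(L \right)} = 13 L - 20 = -20 + 13 L$)
$\left(\left(\left(M{\left(\left(-4 - 1\right)^{2} \right)} + 450\right) - 128\right) + 1584\right) \left(-1217\right) = \left(\left(\left(\left(-20 + 13 \left(-4 - 1\right)^{2}\right) + 450\right) - 128\right) + 1584\right) \left(-1217\right) = \left(\left(\left(\left(-20 + 13 \left(-5\right)^{2}\right) + 450\right) - 128\right) + 1584\right) \left(-1217\right) = \left(\left(\left(\left(-20 + 13 \cdot 25\right) + 450\right) - 128\right) + 1584\right) \left(-1217\right) = \left(\left(\left(\left(-20 + 325\right) + 450\right) - 128\right) + 1584\right) \left(-1217\right) = \left(\left(\left(305 + 450\right) - 128\right) + 1584\right) \left(-1217\right) = \left(\left(755 - 128\right) + 1584\right) \left(-1217\right) = \left(627 + 1584\right) \left(-1217\right) = 2211 \left(-1217\right) = -2690787$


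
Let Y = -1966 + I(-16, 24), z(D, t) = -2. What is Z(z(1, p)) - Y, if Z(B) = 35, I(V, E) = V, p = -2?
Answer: 2017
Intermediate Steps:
Y = -1982 (Y = -1966 - 16 = -1982)
Z(z(1, p)) - Y = 35 - 1*(-1982) = 35 + 1982 = 2017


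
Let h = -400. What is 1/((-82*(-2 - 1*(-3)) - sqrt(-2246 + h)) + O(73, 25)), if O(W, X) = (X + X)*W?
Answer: 1784/6366635 + 21*I*sqrt(6)/12733270 ≈ 0.00028021 + 4.0398e-6*I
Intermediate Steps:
O(W, X) = 2*W*X (O(W, X) = (2*X)*W = 2*W*X)
1/((-82*(-2 - 1*(-3)) - sqrt(-2246 + h)) + O(73, 25)) = 1/((-82*(-2 - 1*(-3)) - sqrt(-2246 - 400)) + 2*73*25) = 1/((-82*(-2 + 3) - sqrt(-2646)) + 3650) = 1/((-82*1 - 21*I*sqrt(6)) + 3650) = 1/((-82 - 21*I*sqrt(6)) + 3650) = 1/(3568 - 21*I*sqrt(6))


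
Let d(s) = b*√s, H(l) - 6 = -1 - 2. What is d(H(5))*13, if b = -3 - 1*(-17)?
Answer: 182*√3 ≈ 315.23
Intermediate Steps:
b = 14 (b = -3 + 17 = 14)
H(l) = 3 (H(l) = 6 + (-1 - 2) = 6 - 3 = 3)
d(s) = 14*√s
d(H(5))*13 = (14*√3)*13 = 182*√3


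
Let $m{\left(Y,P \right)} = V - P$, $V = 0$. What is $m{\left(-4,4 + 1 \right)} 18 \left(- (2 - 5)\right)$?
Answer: $-270$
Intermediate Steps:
$m{\left(Y,P \right)} = - P$ ($m{\left(Y,P \right)} = 0 - P = - P$)
$m{\left(-4,4 + 1 \right)} 18 \left(- (2 - 5)\right) = - (4 + 1) 18 \left(- (2 - 5)\right) = \left(-1\right) 5 \cdot 18 \left(\left(-1\right) \left(-3\right)\right) = \left(-5\right) 18 \cdot 3 = \left(-90\right) 3 = -270$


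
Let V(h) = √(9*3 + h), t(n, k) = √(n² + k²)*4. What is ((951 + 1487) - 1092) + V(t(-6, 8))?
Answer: 1346 + √67 ≈ 1354.2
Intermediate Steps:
t(n, k) = 4*√(k² + n²) (t(n, k) = √(k² + n²)*4 = 4*√(k² + n²))
V(h) = √(27 + h)
((951 + 1487) - 1092) + V(t(-6, 8)) = ((951 + 1487) - 1092) + √(27 + 4*√(8² + (-6)²)) = (2438 - 1092) + √(27 + 4*√(64 + 36)) = 1346 + √(27 + 4*√100) = 1346 + √(27 + 4*10) = 1346 + √(27 + 40) = 1346 + √67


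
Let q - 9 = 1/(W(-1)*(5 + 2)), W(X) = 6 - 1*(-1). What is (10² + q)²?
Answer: 28536964/2401 ≈ 11885.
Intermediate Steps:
W(X) = 7 (W(X) = 6 + 1 = 7)
q = 442/49 (q = 9 + 1/(7*(5 + 2)) = 9 + 1/(7*7) = 9 + 1/49 = 442/49 ≈ 9.0204)
(10² + q)² = (10² + 442/49)² = (100 + 442/49)² = (5342/49)² = 28536964/2401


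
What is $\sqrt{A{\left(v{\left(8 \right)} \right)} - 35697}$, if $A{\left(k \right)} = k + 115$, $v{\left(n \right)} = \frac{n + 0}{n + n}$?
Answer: $\frac{3 i \sqrt{15814}}{2} \approx 188.63 i$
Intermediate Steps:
$v{\left(n \right)} = \frac{1}{2}$ ($v{\left(n \right)} = \frac{n}{2 n} = n \frac{1}{2 n} = \frac{1}{2}$)
$A{\left(k \right)} = 115 + k$
$\sqrt{A{\left(v{\left(8 \right)} \right)} - 35697} = \sqrt{\left(115 + \frac{1}{2}\right) - 35697} = \sqrt{\frac{231}{2} - 35697} = \sqrt{- \frac{71163}{2}} = \frac{3 i \sqrt{15814}}{2}$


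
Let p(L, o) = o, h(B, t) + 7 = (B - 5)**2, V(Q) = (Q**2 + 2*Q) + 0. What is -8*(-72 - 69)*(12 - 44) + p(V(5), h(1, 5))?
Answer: -36087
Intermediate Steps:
V(Q) = Q**2 + 2*Q
h(B, t) = -7 + (-5 + B)**2 (h(B, t) = -7 + (B - 5)**2 = -7 + (-5 + B)**2)
-8*(-72 - 69)*(12 - 44) + p(V(5), h(1, 5)) = -8*(-72 - 69)*(12 - 44) + (-7 + (-5 + 1)**2) = -(-1128)*(-32) + (-7 + (-4)**2) = -8*4512 + (-7 + 16) = -36096 + 9 = -36087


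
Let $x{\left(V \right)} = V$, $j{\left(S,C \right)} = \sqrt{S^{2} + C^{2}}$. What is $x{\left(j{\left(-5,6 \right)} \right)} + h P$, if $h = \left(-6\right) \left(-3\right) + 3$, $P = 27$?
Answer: $567 + \sqrt{61} \approx 574.81$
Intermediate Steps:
$j{\left(S,C \right)} = \sqrt{C^{2} + S^{2}}$
$h = 21$ ($h = 18 + 3 = 21$)
$x{\left(j{\left(-5,6 \right)} \right)} + h P = \sqrt{6^{2} + \left(-5\right)^{2}} + 21 \cdot 27 = \sqrt{36 + 25} + 567 = \sqrt{61} + 567 = 567 + \sqrt{61}$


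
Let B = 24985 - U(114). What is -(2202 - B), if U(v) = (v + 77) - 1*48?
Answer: 22640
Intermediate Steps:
U(v) = 29 + v (U(v) = (77 + v) - 48 = 29 + v)
B = 24842 (B = 24985 - (29 + 114) = 24985 - 1*143 = 24985 - 143 = 24842)
-(2202 - B) = -(2202 - 1*24842) = -(2202 - 24842) = -1*(-22640) = 22640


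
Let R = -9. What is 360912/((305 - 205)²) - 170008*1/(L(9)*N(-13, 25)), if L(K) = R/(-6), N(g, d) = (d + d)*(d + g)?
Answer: -859537/5625 ≈ -152.81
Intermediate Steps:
N(g, d) = 2*d*(d + g) (N(g, d) = (2*d)*(d + g) = 2*d*(d + g))
L(K) = 3/2 (L(K) = -9/(-6) = -9*(-⅙) = 3/2)
360912/((305 - 205)²) - 170008*1/(L(9)*N(-13, 25)) = 360912/((305 - 205)²) - 170008*1/(75*(25 - 13)) = 360912/(100²) - 170008/((2*25*12)*(3/2)) = 360912/10000 - 170008/(600*(3/2)) = 360912*(1/10000) - 170008/900 = 22557/625 - 170008*1/900 = 22557/625 - 42502/225 = -859537/5625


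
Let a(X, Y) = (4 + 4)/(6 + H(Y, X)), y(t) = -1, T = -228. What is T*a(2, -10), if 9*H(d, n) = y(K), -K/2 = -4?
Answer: -16416/53 ≈ -309.74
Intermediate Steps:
K = 8 (K = -2*(-4) = 8)
H(d, n) = -1/9 (H(d, n) = (1/9)*(-1) = -1/9)
a(X, Y) = 72/53 (a(X, Y) = (4 + 4)/(6 - 1/9) = 8/(53/9) = 8*(9/53) = 72/53)
T*a(2, -10) = -228*72/53 = -16416/53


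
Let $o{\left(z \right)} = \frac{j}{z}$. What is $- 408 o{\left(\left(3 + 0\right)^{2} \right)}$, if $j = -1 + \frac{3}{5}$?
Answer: $\frac{272}{15} \approx 18.133$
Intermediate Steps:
$j = - \frac{2}{5}$ ($j = -1 + 3 \cdot \frac{1}{5} = -1 + \frac{3}{5} = - \frac{2}{5} \approx -0.4$)
$o{\left(z \right)} = - \frac{2}{5 z}$
$- 408 o{\left(\left(3 + 0\right)^{2} \right)} = - 408 \left(- \frac{2}{5 \left(3 + 0\right)^{2}}\right) = - 408 \left(- \frac{2}{5 \cdot 3^{2}}\right) = - 408 \left(- \frac{2}{5 \cdot 9}\right) = - 408 \left(\left(- \frac{2}{5}\right) \frac{1}{9}\right) = \left(-408\right) \left(- \frac{2}{45}\right) = \frac{272}{15}$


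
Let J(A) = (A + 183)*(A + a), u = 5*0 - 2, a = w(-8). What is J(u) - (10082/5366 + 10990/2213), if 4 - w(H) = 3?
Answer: -1115325602/5937479 ≈ -187.84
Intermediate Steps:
w(H) = 1 (w(H) = 4 - 1*3 = 4 - 3 = 1)
a = 1
u = -2 (u = 0 - 2 = -2)
J(A) = (1 + A)*(183 + A) (J(A) = (A + 183)*(A + 1) = (183 + A)*(1 + A) = (1 + A)*(183 + A))
J(u) - (10082/5366 + 10990/2213) = (183 + (-2)² + 184*(-2)) - (10082/5366 + 10990/2213) = (183 + 4 - 368) - (10082*(1/5366) + 10990*(1/2213)) = -181 - (5041/2683 + 10990/2213) = -181 - 1*40641903/5937479 = -181 - 40641903/5937479 = -1115325602/5937479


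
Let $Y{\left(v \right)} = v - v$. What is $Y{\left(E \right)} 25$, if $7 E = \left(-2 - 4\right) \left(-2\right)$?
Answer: $0$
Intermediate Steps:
$E = \frac{12}{7}$ ($E = \frac{\left(-2 - 4\right) \left(-2\right)}{7} = \frac{\left(-6\right) \left(-2\right)}{7} = \frac{1}{7} \cdot 12 = \frac{12}{7} \approx 1.7143$)
$Y{\left(v \right)} = 0$
$Y{\left(E \right)} 25 = 0 \cdot 25 = 0$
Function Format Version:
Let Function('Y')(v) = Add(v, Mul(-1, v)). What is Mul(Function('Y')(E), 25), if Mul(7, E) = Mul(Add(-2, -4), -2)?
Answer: 0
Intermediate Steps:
E = Rational(12, 7) (E = Mul(Rational(1, 7), Mul(Add(-2, -4), -2)) = Mul(Rational(1, 7), Mul(-6, -2)) = Mul(Rational(1, 7), 12) = Rational(12, 7) ≈ 1.7143)
Function('Y')(v) = 0
Mul(Function('Y')(E), 25) = Mul(0, 25) = 0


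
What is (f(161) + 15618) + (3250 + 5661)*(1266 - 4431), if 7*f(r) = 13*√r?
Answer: -28187697 + 13*√161/7 ≈ -2.8188e+7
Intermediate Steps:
f(r) = 13*√r/7 (f(r) = (13*√r)/7 = 13*√r/7)
(f(161) + 15618) + (3250 + 5661)*(1266 - 4431) = (13*√161/7 + 15618) + (3250 + 5661)*(1266 - 4431) = (15618 + 13*√161/7) + 8911*(-3165) = (15618 + 13*√161/7) - 28203315 = -28187697 + 13*√161/7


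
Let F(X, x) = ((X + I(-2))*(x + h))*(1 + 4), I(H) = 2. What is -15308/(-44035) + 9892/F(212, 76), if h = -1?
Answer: 166406122/353380875 ≈ 0.47090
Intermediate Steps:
F(X, x) = 5*(-1 + x)*(2 + X) (F(X, x) = ((X + 2)*(x - 1))*(1 + 4) = ((2 + X)*(-1 + x))*5 = ((-1 + x)*(2 + X))*5 = 5*(-1 + x)*(2 + X))
-15308/(-44035) + 9892/F(212, 76) = -15308/(-44035) + 9892/(-10 - 5*212 + 10*76 + 5*212*76) = -15308*(-1/44035) + 9892/(-10 - 1060 + 760 + 80560) = 15308/44035 + 9892/80250 = 15308/44035 + 9892*(1/80250) = 15308/44035 + 4946/40125 = 166406122/353380875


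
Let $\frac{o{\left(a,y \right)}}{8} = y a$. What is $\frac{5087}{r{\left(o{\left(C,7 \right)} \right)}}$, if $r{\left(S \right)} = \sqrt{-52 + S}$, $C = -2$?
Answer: $- \frac{5087 i \sqrt{41}}{82} \approx - 397.23 i$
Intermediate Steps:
$o{\left(a,y \right)} = 8 a y$ ($o{\left(a,y \right)} = 8 y a = 8 a y$)
$\frac{5087}{r{\left(o{\left(C,7 \right)} \right)}} = \frac{5087}{\sqrt{-52 + 8 \left(-2\right) 7}} = \frac{5087}{\sqrt{-52 - 112}} = \frac{5087}{\sqrt{-164}} = \frac{5087}{2 i \sqrt{41}} = 5087 \left(- \frac{i \sqrt{41}}{82}\right) = - \frac{5087 i \sqrt{41}}{82}$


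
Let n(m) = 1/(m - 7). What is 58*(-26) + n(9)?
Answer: -3015/2 ≈ -1507.5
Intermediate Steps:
n(m) = 1/(-7 + m)
58*(-26) + n(9) = 58*(-26) + 1/(-7 + 9) = -1508 + 1/2 = -1508 + ½ = -3015/2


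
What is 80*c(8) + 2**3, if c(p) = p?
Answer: 648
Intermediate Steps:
80*c(8) + 2**3 = 80*8 + 2**3 = 640 + 8 = 648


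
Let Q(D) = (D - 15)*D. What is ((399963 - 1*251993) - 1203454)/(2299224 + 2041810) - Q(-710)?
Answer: -1117274153492/2170517 ≈ -5.1475e+5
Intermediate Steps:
Q(D) = D*(-15 + D) (Q(D) = (-15 + D)*D = D*(-15 + D))
((399963 - 1*251993) - 1203454)/(2299224 + 2041810) - Q(-710) = ((399963 - 1*251993) - 1203454)/(2299224 + 2041810) - (-710)*(-15 - 710) = ((399963 - 251993) - 1203454)/4341034 - (-710)*(-725) = (147970 - 1203454)*(1/4341034) - 1*514750 = -1055484*1/4341034 - 514750 = -527742/2170517 - 514750 = -1117274153492/2170517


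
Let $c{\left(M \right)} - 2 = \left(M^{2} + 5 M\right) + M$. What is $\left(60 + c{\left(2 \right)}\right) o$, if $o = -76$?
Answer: $-5928$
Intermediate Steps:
$c{\left(M \right)} = 2 + M^{2} + 6 M$ ($c{\left(M \right)} = 2 + \left(\left(M^{2} + 5 M\right) + M\right) = 2 + \left(M^{2} + 6 M\right) = 2 + M^{2} + 6 M$)
$\left(60 + c{\left(2 \right)}\right) o = \left(60 + \left(2 + 2^{2} + 6 \cdot 2\right)\right) \left(-76\right) = \left(60 + \left(2 + 4 + 12\right)\right) \left(-76\right) = \left(60 + 18\right) \left(-76\right) = 78 \left(-76\right) = -5928$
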